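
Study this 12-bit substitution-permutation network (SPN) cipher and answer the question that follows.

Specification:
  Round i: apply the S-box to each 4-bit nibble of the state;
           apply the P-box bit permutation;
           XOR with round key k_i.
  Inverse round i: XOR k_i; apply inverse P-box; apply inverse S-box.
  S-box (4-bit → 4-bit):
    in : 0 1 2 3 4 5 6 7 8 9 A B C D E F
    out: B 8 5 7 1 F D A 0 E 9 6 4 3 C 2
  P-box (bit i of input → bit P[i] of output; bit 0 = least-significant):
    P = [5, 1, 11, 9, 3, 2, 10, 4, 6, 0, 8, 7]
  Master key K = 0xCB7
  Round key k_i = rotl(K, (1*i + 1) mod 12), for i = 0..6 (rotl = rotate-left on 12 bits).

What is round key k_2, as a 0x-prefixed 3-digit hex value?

0x5BE

K = 0xCB7
k_0 = rotl(K, (1*0+1) mod 12) = rotl(K, 1) = 0x96F
k_1 = rotl(K, (1*1+1) mod 12) = rotl(K, 2) = 0x2DF
k_2 = rotl(K, (1*2+1) mod 12) = rotl(K, 3) = 0x5BE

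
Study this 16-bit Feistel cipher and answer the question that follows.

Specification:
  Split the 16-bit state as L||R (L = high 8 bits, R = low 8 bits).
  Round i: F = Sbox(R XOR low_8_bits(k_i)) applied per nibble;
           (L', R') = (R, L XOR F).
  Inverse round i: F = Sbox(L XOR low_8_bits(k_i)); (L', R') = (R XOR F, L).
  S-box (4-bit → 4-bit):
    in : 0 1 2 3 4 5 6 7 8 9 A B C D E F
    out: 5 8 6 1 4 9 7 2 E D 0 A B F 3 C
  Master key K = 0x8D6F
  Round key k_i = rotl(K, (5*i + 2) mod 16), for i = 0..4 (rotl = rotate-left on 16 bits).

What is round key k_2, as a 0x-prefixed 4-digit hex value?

0xF8D6

K = 0x8D6F
k_0 = rotl(K, (5*0+2) mod 16) = rotl(K, 2) = 0x35BE
k_1 = rotl(K, (5*1+2) mod 16) = rotl(K, 7) = 0xB7C6
k_2 = rotl(K, (5*2+2) mod 16) = rotl(K, 12) = 0xF8D6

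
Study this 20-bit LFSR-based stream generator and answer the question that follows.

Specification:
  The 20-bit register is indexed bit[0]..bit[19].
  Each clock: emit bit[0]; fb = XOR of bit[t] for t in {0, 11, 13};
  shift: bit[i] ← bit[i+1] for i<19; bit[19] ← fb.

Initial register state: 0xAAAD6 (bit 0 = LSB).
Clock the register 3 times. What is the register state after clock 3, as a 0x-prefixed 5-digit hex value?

0xD555A

reg_0 = 0xAAAD6
clock 1: out=0, reg = 0x5556B
clock 2: out=1, reg = 0xAAAB5
clock 3: out=1, reg = 0xD555A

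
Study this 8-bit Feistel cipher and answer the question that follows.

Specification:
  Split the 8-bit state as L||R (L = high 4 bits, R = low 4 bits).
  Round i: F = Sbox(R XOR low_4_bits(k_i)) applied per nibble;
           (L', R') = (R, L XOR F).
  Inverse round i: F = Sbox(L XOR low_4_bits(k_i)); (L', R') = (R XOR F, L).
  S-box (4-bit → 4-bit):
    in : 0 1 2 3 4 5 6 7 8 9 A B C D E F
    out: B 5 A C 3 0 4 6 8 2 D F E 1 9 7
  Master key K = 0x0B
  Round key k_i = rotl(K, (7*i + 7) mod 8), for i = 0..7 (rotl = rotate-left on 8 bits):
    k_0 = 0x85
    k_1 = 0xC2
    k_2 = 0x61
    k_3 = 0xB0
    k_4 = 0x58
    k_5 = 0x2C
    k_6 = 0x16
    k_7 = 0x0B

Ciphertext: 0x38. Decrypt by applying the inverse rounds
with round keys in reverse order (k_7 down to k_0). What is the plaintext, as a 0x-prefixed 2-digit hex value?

s_0 = ciphertext = 0x38
s_1 = InvRound(s_0, k_7) = 0x03
s_2 = InvRound(s_1, k_6) = 0x70
s_3 = InvRound(s_2, k_5) = 0xF7
s_4 = InvRound(s_3, k_4) = 0x1F
s_5 = InvRound(s_4, k_3) = 0xA1
s_6 = InvRound(s_5, k_2) = 0xEA
s_7 = InvRound(s_6, k_1) = 0x4E
s_8 = InvRound(s_7, k_0) = 0xB4

0xB4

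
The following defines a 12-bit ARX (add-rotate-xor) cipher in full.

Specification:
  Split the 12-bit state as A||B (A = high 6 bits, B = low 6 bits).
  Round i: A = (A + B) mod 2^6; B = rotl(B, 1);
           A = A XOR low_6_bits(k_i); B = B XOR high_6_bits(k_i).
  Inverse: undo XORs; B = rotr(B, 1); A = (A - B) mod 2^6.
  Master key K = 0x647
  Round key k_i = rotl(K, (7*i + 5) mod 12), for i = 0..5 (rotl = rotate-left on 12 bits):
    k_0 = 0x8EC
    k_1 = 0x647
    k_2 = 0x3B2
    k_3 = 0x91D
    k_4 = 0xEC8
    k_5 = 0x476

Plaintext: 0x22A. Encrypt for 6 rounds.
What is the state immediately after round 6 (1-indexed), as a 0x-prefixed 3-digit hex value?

s_0 = plaintext = 0x22A
s_1 = Round(s_0, k_0) = 0x7B6
s_2 = Round(s_1, k_1) = 0x4F4
s_3 = Round(s_2, k_2) = 0xD67
s_4 = Round(s_3, k_3) = 0x06B
s_5 = Round(s_4, k_4) = 0x92C
s_6 = Round(s_5, k_5) = 0x988

0x988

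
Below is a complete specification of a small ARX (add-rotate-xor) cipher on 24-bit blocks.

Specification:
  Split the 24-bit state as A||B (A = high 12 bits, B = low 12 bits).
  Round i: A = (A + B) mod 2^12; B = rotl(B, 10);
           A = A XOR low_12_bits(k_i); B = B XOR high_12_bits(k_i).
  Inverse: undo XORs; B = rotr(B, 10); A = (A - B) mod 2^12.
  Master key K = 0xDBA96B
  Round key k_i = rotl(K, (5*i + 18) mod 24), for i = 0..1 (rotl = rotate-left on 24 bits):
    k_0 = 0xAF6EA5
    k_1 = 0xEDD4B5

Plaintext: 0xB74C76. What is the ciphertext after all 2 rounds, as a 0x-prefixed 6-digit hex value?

s_0 = plaintext = 0xB74C76
s_1 = Round(s_0, k_0) = 0x94F1EB
s_2 = Round(s_1, k_1) = 0xF8F2A7

0xF8F2A7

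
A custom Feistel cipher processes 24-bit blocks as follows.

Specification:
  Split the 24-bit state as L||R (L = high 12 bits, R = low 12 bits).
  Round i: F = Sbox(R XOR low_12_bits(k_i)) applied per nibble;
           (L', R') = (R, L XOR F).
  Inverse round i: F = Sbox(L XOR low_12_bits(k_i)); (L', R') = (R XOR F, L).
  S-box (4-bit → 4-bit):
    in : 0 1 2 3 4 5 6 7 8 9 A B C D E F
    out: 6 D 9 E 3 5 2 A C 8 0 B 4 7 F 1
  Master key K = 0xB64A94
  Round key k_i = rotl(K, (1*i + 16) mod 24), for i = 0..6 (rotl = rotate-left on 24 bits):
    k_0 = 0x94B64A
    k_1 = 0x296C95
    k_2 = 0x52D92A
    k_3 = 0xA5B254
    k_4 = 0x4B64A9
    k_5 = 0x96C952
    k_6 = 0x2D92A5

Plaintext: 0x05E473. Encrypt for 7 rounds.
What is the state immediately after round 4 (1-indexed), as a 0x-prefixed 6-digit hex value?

0x5FCBE1

s_0 = plaintext = 0x05E473
s_1 = Round(s_0, k_0) = 0x4739B6
s_2 = Round(s_1, k_1) = 0x9B61ED
s_3 = Round(s_2, k_2) = 0x1ED5FC
s_4 = Round(s_3, k_3) = 0x5FCBE1
s_5 = Round(s_4, k_4) = 0xBE14C0
s_6 = Round(s_5, k_5) = 0x4C0C68
s_7 = Round(s_6, k_6) = 0xC68B87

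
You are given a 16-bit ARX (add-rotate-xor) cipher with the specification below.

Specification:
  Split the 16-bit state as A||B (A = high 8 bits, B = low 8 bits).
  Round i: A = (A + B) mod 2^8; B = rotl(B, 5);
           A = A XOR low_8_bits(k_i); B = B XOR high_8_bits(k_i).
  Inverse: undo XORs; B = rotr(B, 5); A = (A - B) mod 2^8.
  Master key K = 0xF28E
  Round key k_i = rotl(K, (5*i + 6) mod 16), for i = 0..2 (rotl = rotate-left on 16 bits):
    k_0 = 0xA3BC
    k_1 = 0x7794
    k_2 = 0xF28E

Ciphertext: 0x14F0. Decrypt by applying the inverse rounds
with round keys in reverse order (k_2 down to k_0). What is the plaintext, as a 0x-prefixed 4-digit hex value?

s_0 = ciphertext = 0x14F0
s_1 = InvRound(s_0, k_2) = 0x8A10
s_2 = InvRound(s_1, k_1) = 0xE33B
s_3 = InvRound(s_2, k_0) = 0x9BC4

0x9BC4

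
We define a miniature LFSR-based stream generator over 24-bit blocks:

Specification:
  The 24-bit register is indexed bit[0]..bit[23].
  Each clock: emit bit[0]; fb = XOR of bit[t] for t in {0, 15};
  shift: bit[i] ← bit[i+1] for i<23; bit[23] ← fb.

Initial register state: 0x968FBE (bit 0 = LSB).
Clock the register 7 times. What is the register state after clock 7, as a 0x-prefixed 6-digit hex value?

0x272D1F

reg_0 = 0x968FBE
clock 1: out=0, reg = 0xCB47DF
clock 2: out=1, reg = 0xE5A3EF
clock 3: out=1, reg = 0x72D1F7
clock 4: out=1, reg = 0x3968FB
clock 5: out=1, reg = 0x9CB47D
clock 6: out=1, reg = 0x4E5A3E
clock 7: out=0, reg = 0x272D1F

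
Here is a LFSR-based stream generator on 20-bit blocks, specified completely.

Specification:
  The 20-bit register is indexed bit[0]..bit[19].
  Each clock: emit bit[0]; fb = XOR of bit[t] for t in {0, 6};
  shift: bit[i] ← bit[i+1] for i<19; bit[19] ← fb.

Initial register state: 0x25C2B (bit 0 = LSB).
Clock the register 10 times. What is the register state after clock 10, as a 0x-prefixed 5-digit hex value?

0x56C97

reg_0 = 0x25C2B
clock 1: out=1, reg = 0x92E15
clock 2: out=1, reg = 0xC970A
clock 3: out=0, reg = 0x64B85
clock 4: out=1, reg = 0xB25C2
clock 5: out=0, reg = 0xD92E1
clock 6: out=1, reg = 0x6C970
clock 7: out=0, reg = 0xB64B8
clock 8: out=0, reg = 0x5B25C
clock 9: out=0, reg = 0xAD92E
clock 10: out=0, reg = 0x56C97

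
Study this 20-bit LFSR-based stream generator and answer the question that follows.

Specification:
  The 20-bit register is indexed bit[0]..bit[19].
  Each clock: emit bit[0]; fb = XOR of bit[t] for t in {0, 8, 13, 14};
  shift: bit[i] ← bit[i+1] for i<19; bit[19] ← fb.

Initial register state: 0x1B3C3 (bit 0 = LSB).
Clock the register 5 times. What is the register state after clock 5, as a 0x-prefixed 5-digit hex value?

reg_0 = 0x1B3C3
clock 1: out=1, reg = 0x8D9E1
clock 2: out=1, reg = 0xC6CF0
clock 3: out=0, reg = 0x63678
clock 4: out=0, reg = 0xB1B3C
clock 5: out=0, reg = 0xD8D9E

0xD8D9E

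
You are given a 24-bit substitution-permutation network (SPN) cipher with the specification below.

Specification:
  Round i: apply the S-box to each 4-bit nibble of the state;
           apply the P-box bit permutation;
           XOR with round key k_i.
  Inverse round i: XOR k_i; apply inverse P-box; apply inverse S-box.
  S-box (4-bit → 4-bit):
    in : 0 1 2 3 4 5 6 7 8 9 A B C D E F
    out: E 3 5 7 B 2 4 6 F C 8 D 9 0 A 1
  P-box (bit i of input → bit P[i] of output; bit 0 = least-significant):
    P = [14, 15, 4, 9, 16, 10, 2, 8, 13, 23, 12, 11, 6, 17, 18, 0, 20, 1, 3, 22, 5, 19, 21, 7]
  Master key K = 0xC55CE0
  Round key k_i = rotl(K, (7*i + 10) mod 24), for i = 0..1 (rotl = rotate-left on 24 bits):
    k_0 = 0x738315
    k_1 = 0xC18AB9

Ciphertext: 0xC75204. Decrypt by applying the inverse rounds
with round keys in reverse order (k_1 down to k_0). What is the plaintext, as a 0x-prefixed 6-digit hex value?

s_0 = ciphertext = 0xC75204
s_1 = InvRound(s_0, k_1) = 0xC60963
s_2 = InvRound(s_1, k_0) = 0x212E20

0x212E20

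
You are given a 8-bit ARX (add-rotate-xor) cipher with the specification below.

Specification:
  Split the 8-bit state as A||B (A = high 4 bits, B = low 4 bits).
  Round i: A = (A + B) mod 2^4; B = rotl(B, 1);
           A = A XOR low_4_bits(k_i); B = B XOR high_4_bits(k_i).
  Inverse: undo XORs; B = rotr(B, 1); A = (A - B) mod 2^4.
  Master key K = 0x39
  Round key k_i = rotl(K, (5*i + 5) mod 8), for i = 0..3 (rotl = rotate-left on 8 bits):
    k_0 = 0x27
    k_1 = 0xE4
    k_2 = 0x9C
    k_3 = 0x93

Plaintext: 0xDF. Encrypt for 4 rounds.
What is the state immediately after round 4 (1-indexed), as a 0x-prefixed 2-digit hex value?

s_0 = plaintext = 0xDF
s_1 = Round(s_0, k_0) = 0xBD
s_2 = Round(s_1, k_1) = 0xC5
s_3 = Round(s_2, k_2) = 0xD3
s_4 = Round(s_3, k_3) = 0x3F

0x3F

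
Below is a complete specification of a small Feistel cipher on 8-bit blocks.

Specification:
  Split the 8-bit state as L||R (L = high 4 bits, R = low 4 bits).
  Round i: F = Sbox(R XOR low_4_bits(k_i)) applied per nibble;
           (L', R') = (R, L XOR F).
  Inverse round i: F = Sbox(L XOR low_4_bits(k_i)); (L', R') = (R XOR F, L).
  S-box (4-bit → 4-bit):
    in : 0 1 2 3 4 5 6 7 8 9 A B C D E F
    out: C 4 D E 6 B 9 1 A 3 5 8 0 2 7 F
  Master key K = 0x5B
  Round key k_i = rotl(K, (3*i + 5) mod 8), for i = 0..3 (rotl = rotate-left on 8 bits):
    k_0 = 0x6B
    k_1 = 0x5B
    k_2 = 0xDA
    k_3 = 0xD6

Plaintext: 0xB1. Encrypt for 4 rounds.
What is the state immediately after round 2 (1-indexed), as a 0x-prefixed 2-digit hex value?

0xEA

s_0 = plaintext = 0xB1
s_1 = Round(s_0, k_0) = 0x1E
s_2 = Round(s_1, k_1) = 0xEA
s_3 = Round(s_2, k_2) = 0xA2
s_4 = Round(s_3, k_3) = 0x2C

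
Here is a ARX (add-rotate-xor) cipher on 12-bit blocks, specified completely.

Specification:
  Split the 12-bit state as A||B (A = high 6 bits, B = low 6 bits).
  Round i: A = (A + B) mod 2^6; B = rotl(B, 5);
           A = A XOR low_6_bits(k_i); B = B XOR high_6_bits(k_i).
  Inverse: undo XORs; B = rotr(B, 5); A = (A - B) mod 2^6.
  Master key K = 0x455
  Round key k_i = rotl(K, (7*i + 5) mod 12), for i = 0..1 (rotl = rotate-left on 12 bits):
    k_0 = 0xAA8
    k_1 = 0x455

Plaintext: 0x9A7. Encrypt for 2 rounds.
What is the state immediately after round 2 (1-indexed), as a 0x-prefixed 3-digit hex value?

s_0 = plaintext = 0x9A7
s_1 = Round(s_0, k_0) = 0x959
s_2 = Round(s_1, k_1) = 0xAFD

0xAFD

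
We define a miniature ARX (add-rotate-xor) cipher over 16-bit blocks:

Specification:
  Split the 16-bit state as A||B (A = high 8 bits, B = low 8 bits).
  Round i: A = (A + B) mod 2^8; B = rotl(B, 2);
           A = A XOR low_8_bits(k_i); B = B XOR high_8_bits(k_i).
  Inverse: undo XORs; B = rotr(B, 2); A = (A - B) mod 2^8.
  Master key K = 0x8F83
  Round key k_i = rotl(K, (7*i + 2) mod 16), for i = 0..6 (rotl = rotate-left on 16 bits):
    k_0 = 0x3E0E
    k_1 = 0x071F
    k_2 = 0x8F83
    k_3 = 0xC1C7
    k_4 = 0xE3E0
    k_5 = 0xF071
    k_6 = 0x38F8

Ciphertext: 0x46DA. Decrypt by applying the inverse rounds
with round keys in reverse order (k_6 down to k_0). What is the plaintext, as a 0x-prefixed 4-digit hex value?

0x667C

s_0 = ciphertext = 0x46DA
s_1 = InvRound(s_0, k_6) = 0x06B8
s_2 = InvRound(s_1, k_5) = 0x6512
s_3 = InvRound(s_2, k_4) = 0x097C
s_4 = InvRound(s_3, k_3) = 0x5F6F
s_5 = InvRound(s_4, k_2) = 0xA438
s_6 = InvRound(s_5, k_1) = 0xECCF
s_7 = InvRound(s_6, k_0) = 0x667C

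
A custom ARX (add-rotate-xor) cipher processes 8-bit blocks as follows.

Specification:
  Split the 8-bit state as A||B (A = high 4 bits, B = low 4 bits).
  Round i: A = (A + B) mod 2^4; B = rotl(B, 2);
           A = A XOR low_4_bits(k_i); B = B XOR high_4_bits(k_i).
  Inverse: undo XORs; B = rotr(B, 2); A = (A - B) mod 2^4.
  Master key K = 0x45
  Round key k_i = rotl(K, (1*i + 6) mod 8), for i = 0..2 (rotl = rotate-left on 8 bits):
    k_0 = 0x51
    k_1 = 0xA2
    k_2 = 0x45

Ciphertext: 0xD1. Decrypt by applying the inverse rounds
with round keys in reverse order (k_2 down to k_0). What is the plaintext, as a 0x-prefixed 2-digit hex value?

0x9A

s_0 = ciphertext = 0xD1
s_1 = InvRound(s_0, k_2) = 0x35
s_2 = InvRound(s_1, k_1) = 0x2F
s_3 = InvRound(s_2, k_0) = 0x9A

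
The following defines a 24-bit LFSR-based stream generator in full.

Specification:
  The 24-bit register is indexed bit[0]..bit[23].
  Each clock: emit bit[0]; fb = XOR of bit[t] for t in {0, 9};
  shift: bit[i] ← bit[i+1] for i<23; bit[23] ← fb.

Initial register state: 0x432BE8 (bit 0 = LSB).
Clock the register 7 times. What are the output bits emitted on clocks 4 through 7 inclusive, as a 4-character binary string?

reg_0 = 0x432BE8
clock 1: out=0, reg = 0xA195F4
clock 2: out=0, reg = 0x50CAFA
clock 3: out=0, reg = 0xA8657D
clock 4: out=1, reg = 0xD432BE
clock 5: out=0, reg = 0xEA195F
clock 6: out=1, reg = 0xF50CAF
clock 7: out=1, reg = 0xFA8657

1011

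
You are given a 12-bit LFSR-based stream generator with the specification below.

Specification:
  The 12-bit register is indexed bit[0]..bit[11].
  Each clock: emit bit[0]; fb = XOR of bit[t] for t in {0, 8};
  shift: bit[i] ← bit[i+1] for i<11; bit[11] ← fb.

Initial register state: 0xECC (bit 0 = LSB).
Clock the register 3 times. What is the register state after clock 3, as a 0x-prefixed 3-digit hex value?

reg_0 = 0xECC
clock 1: out=0, reg = 0x766
clock 2: out=0, reg = 0xBB3
clock 3: out=1, reg = 0x5D9

0x5D9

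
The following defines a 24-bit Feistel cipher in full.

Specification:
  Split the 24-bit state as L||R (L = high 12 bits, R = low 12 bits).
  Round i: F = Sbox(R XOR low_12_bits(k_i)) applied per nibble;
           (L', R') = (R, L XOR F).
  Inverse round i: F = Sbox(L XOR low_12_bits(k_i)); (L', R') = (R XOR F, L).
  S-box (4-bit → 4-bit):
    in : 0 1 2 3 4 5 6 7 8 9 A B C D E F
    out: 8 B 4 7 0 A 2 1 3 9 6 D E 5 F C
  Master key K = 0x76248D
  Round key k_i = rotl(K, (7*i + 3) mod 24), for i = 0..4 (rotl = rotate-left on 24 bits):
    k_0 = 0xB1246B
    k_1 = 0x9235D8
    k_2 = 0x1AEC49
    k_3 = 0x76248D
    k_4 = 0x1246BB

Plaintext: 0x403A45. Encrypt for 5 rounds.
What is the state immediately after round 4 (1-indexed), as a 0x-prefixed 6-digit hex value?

0x2D2779

s_0 = plaintext = 0x403A45
s_1 = Round(s_0, k_0) = 0xA45B4C
s_2 = Round(s_1, k_1) = 0xB4C5D5
s_3 = Round(s_2, k_2) = 0x5D52D2
s_4 = Round(s_3, k_3) = 0x2D2779
s_5 = Round(s_4, k_4) = 0x779936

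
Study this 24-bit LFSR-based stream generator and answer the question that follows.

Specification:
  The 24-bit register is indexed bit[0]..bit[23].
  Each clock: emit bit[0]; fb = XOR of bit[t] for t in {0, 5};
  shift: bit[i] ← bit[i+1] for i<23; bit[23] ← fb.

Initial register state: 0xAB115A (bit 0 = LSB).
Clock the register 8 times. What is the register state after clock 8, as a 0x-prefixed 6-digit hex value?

reg_0 = 0xAB115A
clock 1: out=0, reg = 0x5588AD
clock 2: out=1, reg = 0x2AC456
clock 3: out=0, reg = 0x15622B
clock 4: out=1, reg = 0x0AB115
clock 5: out=1, reg = 0x85588A
clock 6: out=0, reg = 0x42AC45
clock 7: out=1, reg = 0xA15622
clock 8: out=0, reg = 0xD0AB11

0xD0AB11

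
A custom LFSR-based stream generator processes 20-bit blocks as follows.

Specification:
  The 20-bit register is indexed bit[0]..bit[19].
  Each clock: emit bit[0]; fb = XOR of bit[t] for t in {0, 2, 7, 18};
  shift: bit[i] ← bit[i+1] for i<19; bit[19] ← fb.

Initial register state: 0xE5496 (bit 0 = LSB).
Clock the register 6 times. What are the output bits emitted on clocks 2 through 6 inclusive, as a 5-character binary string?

11010

reg_0 = 0xE5496
clock 1: out=0, reg = 0xF2A4B
clock 2: out=1, reg = 0x79525
clock 3: out=1, reg = 0xBCA92
clock 4: out=0, reg = 0xDE549
clock 5: out=1, reg = 0x6F2A4
clock 6: out=0, reg = 0xB7952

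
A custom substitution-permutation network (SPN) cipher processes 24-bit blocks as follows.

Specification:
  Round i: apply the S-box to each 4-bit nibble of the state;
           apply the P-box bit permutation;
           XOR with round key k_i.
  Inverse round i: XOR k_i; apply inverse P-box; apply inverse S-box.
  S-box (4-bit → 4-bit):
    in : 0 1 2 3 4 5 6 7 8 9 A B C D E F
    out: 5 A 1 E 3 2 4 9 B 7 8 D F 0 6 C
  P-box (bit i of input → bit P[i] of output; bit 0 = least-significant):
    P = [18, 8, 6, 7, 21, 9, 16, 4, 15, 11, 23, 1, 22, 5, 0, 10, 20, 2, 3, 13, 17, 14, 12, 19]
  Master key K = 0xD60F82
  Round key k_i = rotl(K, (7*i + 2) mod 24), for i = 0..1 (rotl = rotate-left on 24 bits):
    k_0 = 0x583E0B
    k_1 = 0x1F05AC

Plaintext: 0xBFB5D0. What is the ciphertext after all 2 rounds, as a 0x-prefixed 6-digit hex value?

s_0 = plaintext = 0xBFB5D0
s_1 = Round(s_0, k_0) = 0x160242
s_2 = Round(s_1, k_1) = 0x73C7A5

0x73C7A5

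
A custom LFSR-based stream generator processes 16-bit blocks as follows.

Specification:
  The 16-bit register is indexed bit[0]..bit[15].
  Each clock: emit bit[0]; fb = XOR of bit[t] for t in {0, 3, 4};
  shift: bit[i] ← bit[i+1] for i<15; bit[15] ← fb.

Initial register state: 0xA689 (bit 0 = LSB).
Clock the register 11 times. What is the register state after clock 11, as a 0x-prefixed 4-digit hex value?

reg_0 = 0xA689
clock 1: out=1, reg = 0x5344
clock 2: out=0, reg = 0x29A2
clock 3: out=0, reg = 0x14D1
clock 4: out=1, reg = 0x0A68
clock 5: out=0, reg = 0x8534
clock 6: out=0, reg = 0xC29A
clock 7: out=0, reg = 0x614D
clock 8: out=1, reg = 0x30A6
clock 9: out=0, reg = 0x1853
clock 10: out=1, reg = 0x0C29
clock 11: out=1, reg = 0x0614

0x0614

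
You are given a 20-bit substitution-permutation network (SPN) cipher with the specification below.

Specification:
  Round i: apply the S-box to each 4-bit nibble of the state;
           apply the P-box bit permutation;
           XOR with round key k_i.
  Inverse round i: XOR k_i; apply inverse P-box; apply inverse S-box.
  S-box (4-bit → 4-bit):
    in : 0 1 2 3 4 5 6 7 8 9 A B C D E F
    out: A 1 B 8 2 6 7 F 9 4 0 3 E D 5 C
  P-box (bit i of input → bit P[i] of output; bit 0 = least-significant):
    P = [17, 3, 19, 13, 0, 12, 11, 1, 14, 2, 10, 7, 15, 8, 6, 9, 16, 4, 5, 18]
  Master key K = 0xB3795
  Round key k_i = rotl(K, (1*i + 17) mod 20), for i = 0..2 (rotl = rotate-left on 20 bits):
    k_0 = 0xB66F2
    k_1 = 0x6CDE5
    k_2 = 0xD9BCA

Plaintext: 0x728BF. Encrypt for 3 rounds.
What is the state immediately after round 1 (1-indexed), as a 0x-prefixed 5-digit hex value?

0x69543

s_0 = plaintext = 0x728BF
s_1 = Round(s_0, k_0) = 0x69543
s_2 = Round(s_1, k_1) = 0x7F991
s_3 = Round(s_2, k_2) = 0xA95BA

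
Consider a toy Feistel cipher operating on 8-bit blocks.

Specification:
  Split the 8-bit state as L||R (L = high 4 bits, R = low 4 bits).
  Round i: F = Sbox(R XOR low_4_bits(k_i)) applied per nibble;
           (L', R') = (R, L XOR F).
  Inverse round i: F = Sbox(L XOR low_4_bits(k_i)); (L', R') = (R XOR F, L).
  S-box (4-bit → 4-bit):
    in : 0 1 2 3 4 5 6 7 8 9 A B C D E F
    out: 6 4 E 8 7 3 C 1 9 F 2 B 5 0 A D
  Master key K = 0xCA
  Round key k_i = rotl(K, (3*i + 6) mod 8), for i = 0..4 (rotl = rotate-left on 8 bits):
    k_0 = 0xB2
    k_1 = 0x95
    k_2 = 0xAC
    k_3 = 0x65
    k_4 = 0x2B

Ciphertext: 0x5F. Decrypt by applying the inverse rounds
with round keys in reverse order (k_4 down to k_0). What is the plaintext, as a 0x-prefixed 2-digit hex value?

s_0 = ciphertext = 0x5F
s_1 = InvRound(s_0, k_4) = 0x55
s_2 = InvRound(s_1, k_3) = 0x35
s_3 = InvRound(s_2, k_2) = 0x83
s_4 = InvRound(s_3, k_1) = 0x38
s_5 = InvRound(s_4, k_0) = 0xC3

0xC3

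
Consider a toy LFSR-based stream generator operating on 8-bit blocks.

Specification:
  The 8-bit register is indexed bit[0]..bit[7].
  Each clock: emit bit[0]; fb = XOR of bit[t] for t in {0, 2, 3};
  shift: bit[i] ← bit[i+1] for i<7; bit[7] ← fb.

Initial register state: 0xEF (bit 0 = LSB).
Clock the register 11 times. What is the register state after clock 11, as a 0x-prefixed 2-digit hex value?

reg_0 = 0xEF
clock 1: out=1, reg = 0xF7
clock 2: out=1, reg = 0x7B
clock 3: out=1, reg = 0x3D
clock 4: out=1, reg = 0x9E
clock 5: out=0, reg = 0x4F
clock 6: out=1, reg = 0xA7
clock 7: out=1, reg = 0x53
clock 8: out=1, reg = 0xA9
clock 9: out=1, reg = 0x54
clock 10: out=0, reg = 0xAA
clock 11: out=0, reg = 0xD5

0xD5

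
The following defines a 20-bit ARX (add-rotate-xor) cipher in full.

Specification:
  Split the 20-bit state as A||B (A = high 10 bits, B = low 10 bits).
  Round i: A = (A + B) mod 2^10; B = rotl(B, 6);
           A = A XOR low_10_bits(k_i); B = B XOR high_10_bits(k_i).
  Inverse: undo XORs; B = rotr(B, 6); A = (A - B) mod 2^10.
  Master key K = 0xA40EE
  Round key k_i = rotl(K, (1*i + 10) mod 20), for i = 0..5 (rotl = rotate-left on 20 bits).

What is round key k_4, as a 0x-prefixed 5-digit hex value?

0xBA903

K = 0xA40EE
k_0 = rotl(K, (1*0+10) mod 20) = rotl(K, 10) = 0x3BA90
k_1 = rotl(K, (1*1+10) mod 20) = rotl(K, 11) = 0x77520
k_2 = rotl(K, (1*2+10) mod 20) = rotl(K, 12) = 0xEEA40
k_3 = rotl(K, (1*3+10) mod 20) = rotl(K, 13) = 0xDD481
k_4 = rotl(K, (1*4+10) mod 20) = rotl(K, 14) = 0xBA903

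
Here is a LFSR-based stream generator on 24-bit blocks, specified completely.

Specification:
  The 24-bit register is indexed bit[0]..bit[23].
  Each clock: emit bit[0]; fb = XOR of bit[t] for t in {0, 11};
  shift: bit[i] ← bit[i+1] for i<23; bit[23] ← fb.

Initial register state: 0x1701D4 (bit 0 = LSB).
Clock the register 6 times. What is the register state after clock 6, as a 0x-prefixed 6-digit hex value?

0xD05C07

reg_0 = 0x1701D4
clock 1: out=0, reg = 0x0B80EA
clock 2: out=0, reg = 0x05C075
clock 3: out=1, reg = 0x82E03A
clock 4: out=0, reg = 0x41701D
clock 5: out=1, reg = 0xA0B80E
clock 6: out=0, reg = 0xD05C07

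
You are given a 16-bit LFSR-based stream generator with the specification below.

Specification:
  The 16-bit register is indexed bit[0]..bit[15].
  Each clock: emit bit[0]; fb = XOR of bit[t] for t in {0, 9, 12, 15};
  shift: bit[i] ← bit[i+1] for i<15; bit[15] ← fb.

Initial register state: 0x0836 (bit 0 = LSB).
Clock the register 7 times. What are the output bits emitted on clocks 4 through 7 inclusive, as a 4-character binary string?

reg_0 = 0x0836
clock 1: out=0, reg = 0x041B
clock 2: out=1, reg = 0x820D
clock 3: out=1, reg = 0xC106
clock 4: out=0, reg = 0xE083
clock 5: out=1, reg = 0x7041
clock 6: out=1, reg = 0x3820
clock 7: out=0, reg = 0x9C10

0110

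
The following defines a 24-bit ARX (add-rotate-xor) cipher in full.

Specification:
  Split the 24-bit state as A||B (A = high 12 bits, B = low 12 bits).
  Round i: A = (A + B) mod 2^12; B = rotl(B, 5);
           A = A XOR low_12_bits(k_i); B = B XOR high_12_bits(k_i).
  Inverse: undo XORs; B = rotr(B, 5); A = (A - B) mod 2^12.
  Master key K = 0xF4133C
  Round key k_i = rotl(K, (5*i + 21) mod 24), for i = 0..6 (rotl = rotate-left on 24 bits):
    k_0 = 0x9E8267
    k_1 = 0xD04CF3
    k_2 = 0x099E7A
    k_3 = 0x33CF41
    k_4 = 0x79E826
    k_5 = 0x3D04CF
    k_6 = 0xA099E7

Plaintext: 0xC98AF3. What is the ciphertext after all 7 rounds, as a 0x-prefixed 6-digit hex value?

s_0 = plaintext = 0xC98AF3
s_1 = Round(s_0, k_0) = 0x5EC79D
s_2 = Round(s_1, k_1) = 0x17AEAB
s_3 = Round(s_2, k_2) = 0xE5F5E4
s_4 = Round(s_3, k_3) = 0xB02FB7
s_5 = Round(s_4, k_4) = 0x29F161
s_6 = Round(s_5, k_5) = 0x0CFFF2
s_7 = Round(s_6, k_6) = 0x926456

0x926456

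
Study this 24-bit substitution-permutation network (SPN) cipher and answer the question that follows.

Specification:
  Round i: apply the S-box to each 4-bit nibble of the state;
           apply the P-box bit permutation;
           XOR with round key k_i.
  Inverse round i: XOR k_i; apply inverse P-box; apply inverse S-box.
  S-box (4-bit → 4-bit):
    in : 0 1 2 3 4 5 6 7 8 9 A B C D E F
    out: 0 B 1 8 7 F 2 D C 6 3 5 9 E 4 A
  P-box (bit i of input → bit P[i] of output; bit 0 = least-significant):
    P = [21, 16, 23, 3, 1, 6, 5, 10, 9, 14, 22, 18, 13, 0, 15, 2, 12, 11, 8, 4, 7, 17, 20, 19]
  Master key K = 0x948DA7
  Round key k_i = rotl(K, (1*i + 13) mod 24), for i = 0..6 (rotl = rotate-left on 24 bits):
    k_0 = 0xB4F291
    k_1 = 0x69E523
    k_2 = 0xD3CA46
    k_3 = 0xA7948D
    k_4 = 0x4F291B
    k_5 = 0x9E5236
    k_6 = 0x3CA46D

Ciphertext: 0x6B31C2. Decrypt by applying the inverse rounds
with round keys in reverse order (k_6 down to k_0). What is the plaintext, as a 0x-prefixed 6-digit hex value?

s_0 = ciphertext = 0x6B31C2
s_1 = InvRound(s_0, k_6) = 0x4BD87F
s_2 = InvRound(s_1, k_5) = 0xE6976D
s_3 = InvRound(s_2, k_4) = 0x317254
s_4 = InvRound(s_3, k_3) = 0x4341F8
s_5 = InvRound(s_4, k_2) = 0xBD82B8
s_6 = InvRound(s_5, k_1) = 0xB8A5C8
s_7 = InvRound(s_6, k_0) = 0x3761F3

0x3761F3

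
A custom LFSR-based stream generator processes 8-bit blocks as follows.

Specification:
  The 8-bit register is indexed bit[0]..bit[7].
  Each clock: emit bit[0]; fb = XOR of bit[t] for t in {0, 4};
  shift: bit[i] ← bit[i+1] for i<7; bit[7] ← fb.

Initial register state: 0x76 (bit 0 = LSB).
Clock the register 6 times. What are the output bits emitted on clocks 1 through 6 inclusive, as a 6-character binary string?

011011

reg_0 = 0x76
clock 1: out=0, reg = 0xBB
clock 2: out=1, reg = 0x5D
clock 3: out=1, reg = 0x2E
clock 4: out=0, reg = 0x17
clock 5: out=1, reg = 0x0B
clock 6: out=1, reg = 0x85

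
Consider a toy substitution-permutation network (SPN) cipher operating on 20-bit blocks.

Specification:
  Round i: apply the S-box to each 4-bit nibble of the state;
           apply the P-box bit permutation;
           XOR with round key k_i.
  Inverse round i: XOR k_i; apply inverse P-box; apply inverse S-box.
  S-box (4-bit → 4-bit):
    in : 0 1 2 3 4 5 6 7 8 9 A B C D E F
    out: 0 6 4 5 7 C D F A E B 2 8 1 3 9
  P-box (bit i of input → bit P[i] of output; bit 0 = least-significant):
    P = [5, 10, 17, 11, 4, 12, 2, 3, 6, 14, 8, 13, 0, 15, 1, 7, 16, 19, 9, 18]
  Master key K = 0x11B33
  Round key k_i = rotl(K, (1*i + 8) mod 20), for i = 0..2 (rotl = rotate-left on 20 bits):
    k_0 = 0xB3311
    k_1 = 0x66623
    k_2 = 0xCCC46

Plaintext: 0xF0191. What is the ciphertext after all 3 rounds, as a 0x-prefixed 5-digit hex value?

0xEABAC

s_0 = plaintext = 0xF0191
s_1 = Round(s_0, k_0) = 0xC661D
s_2 = Round(s_1, k_1) = 0x257C4
s_3 = Round(s_2, k_2) = 0xEABAC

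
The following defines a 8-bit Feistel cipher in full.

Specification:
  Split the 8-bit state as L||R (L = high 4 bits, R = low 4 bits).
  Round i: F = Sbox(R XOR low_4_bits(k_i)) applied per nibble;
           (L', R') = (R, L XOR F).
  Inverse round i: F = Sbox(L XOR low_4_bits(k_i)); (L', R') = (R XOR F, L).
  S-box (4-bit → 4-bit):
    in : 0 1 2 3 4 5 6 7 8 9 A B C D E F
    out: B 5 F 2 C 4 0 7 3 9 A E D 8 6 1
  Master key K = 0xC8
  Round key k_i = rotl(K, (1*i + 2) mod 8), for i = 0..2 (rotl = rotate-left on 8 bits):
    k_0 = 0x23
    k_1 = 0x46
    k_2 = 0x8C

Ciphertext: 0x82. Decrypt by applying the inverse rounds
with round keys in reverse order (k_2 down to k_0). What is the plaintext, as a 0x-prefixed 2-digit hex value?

0xDB

s_0 = ciphertext = 0x82
s_1 = InvRound(s_0, k_2) = 0xE8
s_2 = InvRound(s_1, k_1) = 0xBE
s_3 = InvRound(s_2, k_0) = 0xDB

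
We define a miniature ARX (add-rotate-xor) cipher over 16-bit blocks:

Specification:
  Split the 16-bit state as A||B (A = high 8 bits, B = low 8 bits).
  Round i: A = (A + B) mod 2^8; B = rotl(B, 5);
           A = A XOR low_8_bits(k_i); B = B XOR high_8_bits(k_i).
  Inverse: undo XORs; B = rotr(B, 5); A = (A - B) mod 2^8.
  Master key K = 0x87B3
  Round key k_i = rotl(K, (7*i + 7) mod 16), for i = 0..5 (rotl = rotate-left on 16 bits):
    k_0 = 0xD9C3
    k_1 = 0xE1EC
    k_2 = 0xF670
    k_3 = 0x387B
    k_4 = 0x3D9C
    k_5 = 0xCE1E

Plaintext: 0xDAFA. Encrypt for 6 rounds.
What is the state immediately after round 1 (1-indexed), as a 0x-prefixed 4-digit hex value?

s_0 = plaintext = 0xDAFA
s_1 = Round(s_0, k_0) = 0x1786
s_2 = Round(s_1, k_1) = 0x7131
s_3 = Round(s_2, k_2) = 0xD2D0
s_4 = Round(s_3, k_3) = 0xD922
s_5 = Round(s_4, k_4) = 0x6779
s_6 = Round(s_5, k_5) = 0xFEE1

0x1786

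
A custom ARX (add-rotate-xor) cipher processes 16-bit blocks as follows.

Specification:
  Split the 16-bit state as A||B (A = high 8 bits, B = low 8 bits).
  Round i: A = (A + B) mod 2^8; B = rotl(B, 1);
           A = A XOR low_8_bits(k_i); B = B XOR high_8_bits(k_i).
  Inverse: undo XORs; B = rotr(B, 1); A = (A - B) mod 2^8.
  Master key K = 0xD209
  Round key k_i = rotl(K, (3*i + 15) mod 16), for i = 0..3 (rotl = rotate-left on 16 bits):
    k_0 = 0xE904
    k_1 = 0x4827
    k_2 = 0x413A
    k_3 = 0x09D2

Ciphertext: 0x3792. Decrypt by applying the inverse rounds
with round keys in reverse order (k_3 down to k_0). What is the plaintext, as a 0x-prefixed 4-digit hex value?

s_0 = ciphertext = 0x3792
s_1 = InvRound(s_0, k_3) = 0x18CD
s_2 = InvRound(s_1, k_2) = 0xDC46
s_3 = InvRound(s_2, k_1) = 0xF407
s_4 = InvRound(s_3, k_0) = 0x7977

0x7977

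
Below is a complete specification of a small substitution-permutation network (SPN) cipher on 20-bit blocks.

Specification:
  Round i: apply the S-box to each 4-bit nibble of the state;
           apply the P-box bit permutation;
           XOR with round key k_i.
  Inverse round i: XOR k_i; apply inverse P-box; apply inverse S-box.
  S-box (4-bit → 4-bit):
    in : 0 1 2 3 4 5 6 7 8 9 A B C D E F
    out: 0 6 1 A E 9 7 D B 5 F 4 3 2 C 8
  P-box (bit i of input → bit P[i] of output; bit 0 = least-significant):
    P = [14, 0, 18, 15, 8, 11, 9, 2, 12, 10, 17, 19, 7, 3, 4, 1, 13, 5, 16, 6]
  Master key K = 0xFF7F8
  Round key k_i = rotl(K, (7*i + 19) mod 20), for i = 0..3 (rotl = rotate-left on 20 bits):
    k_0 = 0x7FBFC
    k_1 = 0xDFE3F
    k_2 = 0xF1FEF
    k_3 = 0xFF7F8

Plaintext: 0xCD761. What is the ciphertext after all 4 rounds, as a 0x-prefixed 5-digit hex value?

s_0 = plaintext = 0xCD761
s_1 = Round(s_0, k_0) = 0x9C0D5
s_2 = Round(s_1, k_1) = 0xC16B7
s_3 = Round(s_2, k_2) = 0x9E9D7
s_4 = Round(s_3, k_3) = 0x80FEA

0x80FEA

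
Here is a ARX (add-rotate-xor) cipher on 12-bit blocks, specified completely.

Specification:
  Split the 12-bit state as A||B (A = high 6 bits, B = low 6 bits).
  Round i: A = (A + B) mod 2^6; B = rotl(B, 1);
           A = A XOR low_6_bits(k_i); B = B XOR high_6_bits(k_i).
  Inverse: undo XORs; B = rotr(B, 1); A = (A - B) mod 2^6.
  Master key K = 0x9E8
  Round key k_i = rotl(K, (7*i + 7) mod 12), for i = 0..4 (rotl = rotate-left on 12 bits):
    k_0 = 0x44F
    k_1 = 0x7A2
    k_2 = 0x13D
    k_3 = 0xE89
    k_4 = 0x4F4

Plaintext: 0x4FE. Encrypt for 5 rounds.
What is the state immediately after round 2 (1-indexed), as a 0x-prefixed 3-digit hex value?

0xA07

s_0 = plaintext = 0x4FE
s_1 = Round(s_0, k_0) = 0x7AC
s_2 = Round(s_1, k_1) = 0xA07
s_3 = Round(s_2, k_2) = 0x48A
s_4 = Round(s_3, k_3) = 0x56E
s_5 = Round(s_4, k_4) = 0xDCE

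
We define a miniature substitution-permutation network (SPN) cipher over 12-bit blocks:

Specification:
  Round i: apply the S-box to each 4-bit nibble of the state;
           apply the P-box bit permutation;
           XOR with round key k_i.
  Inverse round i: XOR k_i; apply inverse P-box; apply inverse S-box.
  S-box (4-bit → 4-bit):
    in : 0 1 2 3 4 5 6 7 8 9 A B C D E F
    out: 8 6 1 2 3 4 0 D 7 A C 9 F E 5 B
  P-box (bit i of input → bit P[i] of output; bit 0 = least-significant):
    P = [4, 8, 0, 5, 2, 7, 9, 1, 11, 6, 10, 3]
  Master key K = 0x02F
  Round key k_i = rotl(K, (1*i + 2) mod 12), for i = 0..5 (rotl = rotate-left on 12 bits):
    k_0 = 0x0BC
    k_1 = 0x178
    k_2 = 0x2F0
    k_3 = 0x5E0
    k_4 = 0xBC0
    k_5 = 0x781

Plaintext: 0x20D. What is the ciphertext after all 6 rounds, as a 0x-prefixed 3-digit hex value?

s_0 = plaintext = 0x20D
s_1 = Round(s_0, k_0) = 0x99F
s_2 = Round(s_1, k_1) = 0x082
s_3 = Round(s_2, k_2) = 0x06C
s_4 = Round(s_3, k_3) = 0x4D9
s_5 = Round(s_4, k_4) = 0x022
s_6 = Round(s_5, k_5) = 0x79D

0x79D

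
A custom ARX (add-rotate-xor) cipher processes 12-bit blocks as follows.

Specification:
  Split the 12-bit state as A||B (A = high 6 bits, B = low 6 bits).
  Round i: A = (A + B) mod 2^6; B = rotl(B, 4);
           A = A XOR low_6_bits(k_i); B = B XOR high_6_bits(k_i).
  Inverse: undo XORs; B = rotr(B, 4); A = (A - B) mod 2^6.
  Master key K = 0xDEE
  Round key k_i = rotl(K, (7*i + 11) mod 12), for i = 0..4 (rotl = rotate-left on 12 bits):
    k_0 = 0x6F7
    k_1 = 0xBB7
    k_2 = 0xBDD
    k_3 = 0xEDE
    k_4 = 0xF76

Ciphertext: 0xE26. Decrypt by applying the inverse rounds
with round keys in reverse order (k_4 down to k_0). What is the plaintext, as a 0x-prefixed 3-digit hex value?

s_0 = ciphertext = 0xE26
s_1 = InvRound(s_0, k_4) = 0x86D
s_2 = InvRound(s_1, k_3) = 0x999
s_3 = InvRound(s_2, k_2) = 0x81B
s_4 = InvRound(s_3, k_1) = 0x017
s_5 = InvRound(s_4, k_0) = 0x1F0

0x1F0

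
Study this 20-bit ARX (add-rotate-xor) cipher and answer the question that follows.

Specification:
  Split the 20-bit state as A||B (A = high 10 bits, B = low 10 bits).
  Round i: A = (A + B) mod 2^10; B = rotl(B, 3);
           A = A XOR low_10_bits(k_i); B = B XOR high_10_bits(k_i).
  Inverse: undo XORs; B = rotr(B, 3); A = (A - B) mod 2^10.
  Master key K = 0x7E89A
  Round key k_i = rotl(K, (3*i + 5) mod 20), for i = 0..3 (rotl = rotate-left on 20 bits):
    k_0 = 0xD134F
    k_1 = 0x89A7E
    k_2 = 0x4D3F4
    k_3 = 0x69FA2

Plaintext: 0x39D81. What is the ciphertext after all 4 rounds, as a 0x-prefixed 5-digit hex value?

0x8AA00

s_0 = plaintext = 0x39D81
s_1 = Round(s_0, k_0) = 0x49F4F
s_2 = Round(s_1, k_1) = 0x82058
s_3 = Round(s_2, k_2) = 0x653F4
s_4 = Round(s_3, k_3) = 0x8AA00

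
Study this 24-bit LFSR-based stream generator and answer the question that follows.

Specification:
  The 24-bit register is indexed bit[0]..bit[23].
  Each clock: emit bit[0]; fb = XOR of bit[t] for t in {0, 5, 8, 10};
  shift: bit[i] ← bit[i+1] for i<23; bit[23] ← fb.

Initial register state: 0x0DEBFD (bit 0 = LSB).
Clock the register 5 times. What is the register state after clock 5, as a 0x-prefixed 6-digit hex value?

0x986F5F

reg_0 = 0x0DEBFD
clock 1: out=1, reg = 0x86F5FE
clock 2: out=0, reg = 0xC37AFF
clock 3: out=1, reg = 0x61BD7F
clock 4: out=1, reg = 0x30DEBF
clock 5: out=1, reg = 0x986F5F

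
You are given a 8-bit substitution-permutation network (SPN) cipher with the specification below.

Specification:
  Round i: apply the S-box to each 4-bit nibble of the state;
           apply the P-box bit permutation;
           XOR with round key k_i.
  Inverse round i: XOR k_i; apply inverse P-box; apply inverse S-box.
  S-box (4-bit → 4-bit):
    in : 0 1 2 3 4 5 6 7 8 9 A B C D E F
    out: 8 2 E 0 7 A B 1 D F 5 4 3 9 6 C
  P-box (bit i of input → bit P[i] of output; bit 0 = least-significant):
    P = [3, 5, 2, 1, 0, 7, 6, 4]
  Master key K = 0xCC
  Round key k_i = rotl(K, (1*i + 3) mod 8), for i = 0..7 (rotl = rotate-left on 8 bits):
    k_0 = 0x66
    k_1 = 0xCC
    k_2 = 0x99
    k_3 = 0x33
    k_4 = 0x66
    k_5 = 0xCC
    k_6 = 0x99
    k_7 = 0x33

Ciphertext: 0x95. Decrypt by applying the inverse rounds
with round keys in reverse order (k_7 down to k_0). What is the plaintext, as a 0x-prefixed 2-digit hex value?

0x2F

s_0 = ciphertext = 0x95
s_1 = InvRound(s_0, k_7) = 0x12
s_2 = InvRound(s_1, k_6) = 0xCD
s_3 = InvRound(s_2, k_5) = 0x73
s_4 = InvRound(s_3, k_4) = 0xDB
s_5 = InvRound(s_4, k_3) = 0xEC
s_6 = InvRound(s_5, k_2) = 0x8E
s_7 = InvRound(s_6, k_1) = 0xB0
s_8 = InvRound(s_7, k_0) = 0x2F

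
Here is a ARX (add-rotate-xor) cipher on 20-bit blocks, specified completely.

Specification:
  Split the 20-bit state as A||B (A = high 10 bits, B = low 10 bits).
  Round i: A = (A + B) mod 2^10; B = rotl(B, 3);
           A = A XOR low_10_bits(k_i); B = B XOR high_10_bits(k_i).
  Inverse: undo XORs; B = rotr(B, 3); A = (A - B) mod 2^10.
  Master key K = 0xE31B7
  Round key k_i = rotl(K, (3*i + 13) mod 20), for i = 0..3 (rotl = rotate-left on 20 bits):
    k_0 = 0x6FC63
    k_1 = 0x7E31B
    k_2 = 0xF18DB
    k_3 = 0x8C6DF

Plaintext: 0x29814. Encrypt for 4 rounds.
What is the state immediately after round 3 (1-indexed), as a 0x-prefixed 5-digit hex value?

0xCFBD4

s_0 = plaintext = 0x29814
s_1 = Round(s_0, k_0) = 0x3651F
s_2 = Round(s_1, k_1) = 0xB8D02
s_3 = Round(s_2, k_2) = 0xCFBD4
s_4 = Round(s_3, k_3) = 0x73496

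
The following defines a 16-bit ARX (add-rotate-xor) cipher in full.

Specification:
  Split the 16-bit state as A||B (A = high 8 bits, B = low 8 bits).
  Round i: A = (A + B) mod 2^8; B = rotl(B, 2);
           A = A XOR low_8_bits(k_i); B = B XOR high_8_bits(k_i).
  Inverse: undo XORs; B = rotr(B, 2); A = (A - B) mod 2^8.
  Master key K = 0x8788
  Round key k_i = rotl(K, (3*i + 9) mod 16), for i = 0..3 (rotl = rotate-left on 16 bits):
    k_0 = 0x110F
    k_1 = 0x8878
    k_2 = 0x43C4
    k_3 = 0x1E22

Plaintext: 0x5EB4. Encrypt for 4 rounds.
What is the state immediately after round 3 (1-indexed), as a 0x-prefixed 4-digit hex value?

s_0 = plaintext = 0x5EB4
s_1 = Round(s_0, k_0) = 0x1DC3
s_2 = Round(s_1, k_1) = 0x9887
s_3 = Round(s_2, k_2) = 0xDB5D
s_4 = Round(s_3, k_3) = 0x1A6B

0xDB5D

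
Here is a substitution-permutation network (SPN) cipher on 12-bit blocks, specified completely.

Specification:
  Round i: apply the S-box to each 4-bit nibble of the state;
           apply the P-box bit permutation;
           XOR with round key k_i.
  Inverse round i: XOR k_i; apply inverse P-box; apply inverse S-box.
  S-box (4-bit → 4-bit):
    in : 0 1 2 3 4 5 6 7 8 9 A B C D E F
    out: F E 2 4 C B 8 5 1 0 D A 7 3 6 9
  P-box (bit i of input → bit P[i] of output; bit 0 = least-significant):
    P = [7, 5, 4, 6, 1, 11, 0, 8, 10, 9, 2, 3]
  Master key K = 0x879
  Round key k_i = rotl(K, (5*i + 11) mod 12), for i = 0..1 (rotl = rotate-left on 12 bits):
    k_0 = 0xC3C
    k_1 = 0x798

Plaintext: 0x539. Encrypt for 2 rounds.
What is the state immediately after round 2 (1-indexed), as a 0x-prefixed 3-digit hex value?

s_0 = plaintext = 0x539
s_1 = Round(s_0, k_0) = 0xA35
s_2 = Round(s_1, k_1) = 0x375

0x375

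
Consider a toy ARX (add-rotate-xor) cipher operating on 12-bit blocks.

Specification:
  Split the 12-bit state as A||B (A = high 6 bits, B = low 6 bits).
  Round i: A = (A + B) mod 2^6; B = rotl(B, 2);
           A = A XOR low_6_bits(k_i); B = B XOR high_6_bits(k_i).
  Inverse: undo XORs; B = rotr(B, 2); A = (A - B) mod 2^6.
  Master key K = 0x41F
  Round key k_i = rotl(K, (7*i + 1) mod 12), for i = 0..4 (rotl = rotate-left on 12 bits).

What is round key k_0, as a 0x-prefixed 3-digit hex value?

0x83E

K = 0x41F
k_0 = rotl(K, (7*0+1) mod 12) = rotl(K, 1) = 0x83E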